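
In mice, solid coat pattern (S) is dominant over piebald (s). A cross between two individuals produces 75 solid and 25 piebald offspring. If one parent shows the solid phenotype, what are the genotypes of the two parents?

Observed offspring: 75 solid, 25 piebald
The observed ratio simplifies to 3:1. Piebald (ss) offspring appear, so each parent must contribute one s allele. The parent stated to show solid carries S, so it is Ss. The other parent is then either Ss or ss: Ss × ss would give a 1:1 split, whereas Ss × Ss gives 3:1 — matching the data. So both parents are heterozygous (Ss × Ss).
Parent genotypes: Ss × Ss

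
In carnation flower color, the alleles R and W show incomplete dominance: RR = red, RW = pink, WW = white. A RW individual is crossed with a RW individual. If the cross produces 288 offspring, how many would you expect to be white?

Punnett square for RW × RW:
Offspring genotypes: 1 RR, 2 RW, 1 WW
Phenotype counts: 1 red, 2 pink, 1 white
white: 1 out of 4 → fraction 1/4
Expected count = 1/4 × 288 = 72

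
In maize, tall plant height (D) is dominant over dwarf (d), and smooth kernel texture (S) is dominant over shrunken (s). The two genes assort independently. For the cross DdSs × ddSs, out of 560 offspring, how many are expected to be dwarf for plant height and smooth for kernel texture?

Dihybrid cross DdSs × ddSs — consider each gene separately:
plant height: Dd × dd → 2 Dd, 2 dd → 2 D_ : 2 dd (out of 4)
kernel texture: Ss × Ss → 1 SS, 2 Ss, 1 ss → 3 S_ : 1 ss (out of 4)
Looking for: dwarf (dd) and smooth (S_)
P(dwarf) = 2/4, P(smooth) = 3/4
P(both) = 2/4 × 3/4 = 6/16 = 3/8
Expected count = 3/8 × 560 = 210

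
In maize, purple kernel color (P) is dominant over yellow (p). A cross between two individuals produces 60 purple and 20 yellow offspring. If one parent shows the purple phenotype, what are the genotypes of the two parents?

Observed offspring: 60 purple, 20 yellow
The observed ratio simplifies to 3:1. Yellow (pp) offspring appear, so each parent must contribute one p allele. The parent stated to show purple carries P, so it is Pp. The other parent is then either Pp or pp: Pp × pp would give a 1:1 split, whereas Pp × Pp gives 3:1 — matching the data. So both parents are heterozygous (Pp × Pp).
Parent genotypes: Pp × Pp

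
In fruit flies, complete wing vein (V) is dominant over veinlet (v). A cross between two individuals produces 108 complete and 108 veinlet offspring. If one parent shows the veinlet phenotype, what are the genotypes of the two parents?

Observed offspring: 108 complete, 108 veinlet
The observed ratio simplifies to 1:1. One parent shows veinlet, so its genotype must be vv. A 1:1 offspring split requires the other parent to be heterozygous (Vv).
Parent genotypes: vv × Vv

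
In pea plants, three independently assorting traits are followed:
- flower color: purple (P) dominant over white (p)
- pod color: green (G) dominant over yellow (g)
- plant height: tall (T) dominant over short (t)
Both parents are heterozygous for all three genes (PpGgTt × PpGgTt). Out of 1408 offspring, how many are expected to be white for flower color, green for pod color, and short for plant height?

Trihybrid cross: PpGgTt × PpGgTt
Each trait segregates independently with a 3:1 phenotypic ratio, so each gene contributes 3/4 (dominant) or 1/4 (recessive).
Target: white (flower color), green (pod color), short (plant height)
Probability = product of independent per-trait probabilities
= 1/4 × 3/4 × 1/4 = 3/64
Expected count = 3/64 × 1408 = 66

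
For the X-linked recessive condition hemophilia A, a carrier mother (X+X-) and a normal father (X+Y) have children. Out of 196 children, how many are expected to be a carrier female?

Cross: X+X- × X+Y
Offspring: 1 X+X+, 1 X+Y, 1 X+X-, 1 X-Y
Probability of a carrier female: 1/4
Expected count = 1/4 × 196 = 49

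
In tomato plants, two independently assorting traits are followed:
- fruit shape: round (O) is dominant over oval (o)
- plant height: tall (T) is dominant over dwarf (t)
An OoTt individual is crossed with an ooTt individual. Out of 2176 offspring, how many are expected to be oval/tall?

Dihybrid cross OoTt × ooTt — consider each gene separately:
fruit shape: Oo × oo → 2 Oo, 2 oo → 2 O_ : 2 oo (out of 4)
plant height: Tt × Tt → 1 TT, 2 Tt, 1 tt → 3 T_ : 1 tt (out of 4)
Combine (counts out of 4 × 4 = 16): round/tall (O_T_) = 2×3 = 6; round/dwarf (O_tt) = 2×1 = 2; oval/tall (ooT_) = 2×3 = 6; oval/dwarf (oott) = 2×1 = 2
Phenotype counts (out of 16): 6 round/tall, 2 round/dwarf, 6 oval/tall, 2 oval/dwarf
oval/tall: 6 out of 16 → fraction 3/8
Expected count = 3/8 × 2176 = 816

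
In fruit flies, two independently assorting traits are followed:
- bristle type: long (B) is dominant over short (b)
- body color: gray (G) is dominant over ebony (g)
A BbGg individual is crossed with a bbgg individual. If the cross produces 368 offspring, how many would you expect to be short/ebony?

Dihybrid cross BbGg × bbgg — consider each gene separately:
bristle type: Bb × bb → 2 Bb, 2 bb → 2 B_ : 2 bb (out of 4)
body color: Gg × gg → 2 Gg, 2 gg → 2 G_ : 2 gg (out of 4)
Combine (counts out of 4 × 4 = 16): long/gray (B_G_) = 2×2 = 4; long/ebony (B_gg) = 2×2 = 4; short/gray (bbG_) = 2×2 = 4; short/ebony (bbgg) = 2×2 = 4
Phenotype counts (out of 16): 4 long/gray, 4 long/ebony, 4 short/gray, 4 short/ebony
short/ebony: 4 out of 16 → fraction 1/4
Expected count = 1/4 × 368 = 92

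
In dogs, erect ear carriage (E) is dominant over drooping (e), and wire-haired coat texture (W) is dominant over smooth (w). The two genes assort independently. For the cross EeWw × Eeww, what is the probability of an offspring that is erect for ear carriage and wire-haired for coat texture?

Dihybrid cross EeWw × Eeww — consider each gene separately:
ear carriage: Ee × Ee → 1 EE, 2 Ee, 1 ee → 3 E_ : 1 ee (out of 4)
coat texture: Ww × ww → 2 Ww, 2 ww → 2 W_ : 2 ww (out of 4)
Looking for: erect (E_) and wire-haired (W_)
P(erect) = 3/4, P(wire-haired) = 2/4
P(both) = 3/4 × 2/4 = 6/16 = 3/8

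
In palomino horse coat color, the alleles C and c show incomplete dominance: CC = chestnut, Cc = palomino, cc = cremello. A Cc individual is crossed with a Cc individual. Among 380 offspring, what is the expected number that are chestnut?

Punnett square for Cc × Cc:
Offspring genotypes: 1 CC, 2 Cc, 1 cc
Phenotype counts: 1 chestnut, 2 palomino, 1 cremello
chestnut: 1 out of 4 → fraction 1/4
Expected count = 1/4 × 380 = 95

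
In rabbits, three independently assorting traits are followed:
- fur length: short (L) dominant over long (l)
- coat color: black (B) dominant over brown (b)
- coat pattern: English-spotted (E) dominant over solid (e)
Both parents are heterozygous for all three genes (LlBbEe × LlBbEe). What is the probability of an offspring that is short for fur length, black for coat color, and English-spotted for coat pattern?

Trihybrid cross: LlBbEe × LlBbEe
Each trait segregates independently with a 3:1 phenotypic ratio, so each gene contributes 3/4 (dominant) or 1/4 (recessive).
Target: short (fur length), black (coat color), English-spotted (coat pattern)
Probability = product of independent per-trait probabilities
= 3/4 × 3/4 × 3/4 = 27/64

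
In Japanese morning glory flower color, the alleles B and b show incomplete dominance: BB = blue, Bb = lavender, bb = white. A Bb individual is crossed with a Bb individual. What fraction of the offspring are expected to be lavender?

Punnett square for Bb × Bb:
Offspring genotypes: 1 BB, 2 Bb, 1 bb
Phenotype counts: 1 blue, 2 lavender, 1 white
lavender: 2 out of 4
Probability: 2/4 = 1/2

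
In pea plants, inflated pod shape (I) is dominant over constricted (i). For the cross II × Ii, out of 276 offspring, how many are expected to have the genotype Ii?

Punnett square for II × Ii:
Offspring genotypes: 2 II, 2 Ii
Total offspring: 4
Count with target: 2
Probability: 2/4 = 1/2
Expected count = 1/2 × 276 = 138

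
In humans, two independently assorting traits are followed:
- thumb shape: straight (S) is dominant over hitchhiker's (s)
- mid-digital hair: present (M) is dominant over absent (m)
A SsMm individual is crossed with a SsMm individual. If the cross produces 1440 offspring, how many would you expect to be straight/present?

Dihybrid cross SsMm × SsMm — consider each gene separately:
thumb shape: Ss × Ss → 1 SS, 2 Ss, 1 ss → 3 S_ : 1 ss (out of 4)
mid-digital hair: Mm × Mm → 1 MM, 2 Mm, 1 mm → 3 M_ : 1 mm (out of 4)
Combine (counts out of 4 × 4 = 16): straight/present (S_M_) = 3×3 = 9; straight/absent (S_mm) = 3×1 = 3; hitchhiker's/present (ssM_) = 1×3 = 3; hitchhiker's/absent (ssmm) = 1×1 = 1
Phenotype counts (out of 16): 9 straight/present, 3 straight/absent, 3 hitchhiker's/present, 1 hitchhiker's/absent
straight/present: 9 out of 16 → fraction 9/16
Expected count = 9/16 × 1440 = 810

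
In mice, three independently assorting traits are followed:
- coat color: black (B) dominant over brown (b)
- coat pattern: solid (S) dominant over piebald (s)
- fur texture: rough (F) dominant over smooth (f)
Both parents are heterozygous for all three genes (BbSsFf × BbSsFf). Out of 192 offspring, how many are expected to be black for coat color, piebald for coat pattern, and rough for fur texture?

Trihybrid cross: BbSsFf × BbSsFf
Each trait segregates independently with a 3:1 phenotypic ratio, so each gene contributes 3/4 (dominant) or 1/4 (recessive).
Target: black (coat color), piebald (coat pattern), rough (fur texture)
Probability = product of independent per-trait probabilities
= 3/4 × 1/4 × 3/4 = 9/64
Expected count = 9/64 × 192 = 27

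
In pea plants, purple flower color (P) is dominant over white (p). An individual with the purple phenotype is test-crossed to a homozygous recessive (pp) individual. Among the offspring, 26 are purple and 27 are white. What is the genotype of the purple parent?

Test cross: ? × pp
Offspring: 26 purple, 27 white — approximately 1:1.
A 1:1 ratio in a test cross indicates the unknown parent is heterozygous (Pp).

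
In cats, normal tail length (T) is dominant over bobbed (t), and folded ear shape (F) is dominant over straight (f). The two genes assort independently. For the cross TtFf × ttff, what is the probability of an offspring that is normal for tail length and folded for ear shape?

Dihybrid cross TtFf × ttff — consider each gene separately:
tail length: Tt × tt → 2 Tt, 2 tt → 2 T_ : 2 tt (out of 4)
ear shape: Ff × ff → 2 Ff, 2 ff → 2 F_ : 2 ff (out of 4)
Looking for: normal (T_) and folded (F_)
P(normal) = 2/4, P(folded) = 2/4
P(both) = 2/4 × 2/4 = 4/16 = 1/4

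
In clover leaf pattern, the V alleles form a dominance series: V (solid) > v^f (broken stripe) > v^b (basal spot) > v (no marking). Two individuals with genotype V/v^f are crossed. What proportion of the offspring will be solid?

Cross: V/v^f × V/v^f
Allele dominance: V > v^f > v^b > v
Offspring genotypes: 1 V/V, 2 V/v^f, 1 v^f/v^f
Phenotype counts: 3 solid, 1 broken stripe
solid: 3 out of 4
Probability: 3/4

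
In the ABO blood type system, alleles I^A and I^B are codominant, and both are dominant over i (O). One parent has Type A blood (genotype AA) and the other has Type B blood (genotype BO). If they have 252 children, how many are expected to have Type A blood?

Cross: AA × BO
Possible offspring genotypes: 2 AB, 2 AO
Blood type counts: 2 Type AB, 2 Type A
Probability of Type A: 2/4 = 1/2
Expected count = 1/2 × 252 = 126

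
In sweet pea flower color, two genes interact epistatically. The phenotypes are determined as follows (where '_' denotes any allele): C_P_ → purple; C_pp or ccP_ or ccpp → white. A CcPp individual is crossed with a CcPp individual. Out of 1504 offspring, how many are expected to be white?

Cross: CcPp × CcPp — consider each gene separately:
C gene: Cc × Cc → 1 CC, 2 Cc, 1 cc → 3 C_ : 1 cc (out of 4)
P gene: Pp × Pp → 1 PP, 2 Pp, 1 pp → 3 P_ : 1 pp (out of 4)
Genotype classes (out of 4 × 4 = 16): C_P_ = 3×3 = 9; C_pp = 3×1 = 3; ccP_ = 1×3 = 3; ccpp = 1×1 = 1
Apply the phenotype rules: C_P_ (9) → purple; C_pp (3) + ccP_ (3) + ccpp (1) → white
Phenotype counts (out of 16): 9 purple, 7 white
white: 7 out of 16 → fraction 7/16
Expected count = 7/16 × 1504 = 658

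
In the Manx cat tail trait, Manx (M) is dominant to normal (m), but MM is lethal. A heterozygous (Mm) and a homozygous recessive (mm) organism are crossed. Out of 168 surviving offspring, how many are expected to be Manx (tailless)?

Cross: Mm × mm
Punnett square offspring (before lethality): 2 Mm, 2 mm
No MM offspring are produced in this cross.
Manx (tailless): 2 out of 4 → fraction 1/2
Expected count = 1/2 × 168 = 84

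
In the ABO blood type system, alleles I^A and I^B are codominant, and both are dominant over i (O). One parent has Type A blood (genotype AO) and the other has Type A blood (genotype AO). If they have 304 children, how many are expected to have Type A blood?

Cross: AO × AO
Possible offspring genotypes: 1 AA, 2 AO, 1 OO
Blood type counts: 3 Type A, 1 Type O
Probability of Type A: 3/4
Expected count = 3/4 × 304 = 228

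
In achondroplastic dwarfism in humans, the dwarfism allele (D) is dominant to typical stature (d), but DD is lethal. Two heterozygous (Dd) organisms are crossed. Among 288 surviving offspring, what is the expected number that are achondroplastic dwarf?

Cross: Dd × Dd
Punnett square offspring (before lethality): 1 DD, 2 Dd, 1 dd
The DD genotype is lethal (embryos die); surviving offspring: 2 Dd, 1 dd
achondroplastic dwarf: 2 out of 3 → fraction 2/3
Expected count = 2/3 × 288 = 192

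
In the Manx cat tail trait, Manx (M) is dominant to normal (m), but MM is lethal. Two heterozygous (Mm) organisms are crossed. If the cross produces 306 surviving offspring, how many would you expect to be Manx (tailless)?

Cross: Mm × Mm
Punnett square offspring (before lethality): 1 MM, 2 Mm, 1 mm
The MM genotype is lethal (embryos die); surviving offspring: 2 Mm, 1 mm
Manx (tailless): 2 out of 3 → fraction 2/3
Expected count = 2/3 × 306 = 204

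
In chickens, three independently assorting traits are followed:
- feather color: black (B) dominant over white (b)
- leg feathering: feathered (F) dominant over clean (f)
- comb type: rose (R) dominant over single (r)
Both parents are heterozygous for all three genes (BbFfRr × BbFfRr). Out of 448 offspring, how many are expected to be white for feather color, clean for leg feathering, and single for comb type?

Trihybrid cross: BbFfRr × BbFfRr
Each trait segregates independently with a 3:1 phenotypic ratio, so each gene contributes 3/4 (dominant) or 1/4 (recessive).
Target: white (feather color), clean (leg feathering), single (comb type)
Probability = product of independent per-trait probabilities
= 1/4 × 1/4 × 1/4 = 1/64
Expected count = 1/64 × 448 = 7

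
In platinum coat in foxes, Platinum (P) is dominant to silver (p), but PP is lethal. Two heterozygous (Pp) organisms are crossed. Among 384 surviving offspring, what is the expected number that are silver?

Cross: Pp × Pp
Punnett square offspring (before lethality): 1 PP, 2 Pp, 1 pp
The PP genotype is lethal (embryos die); surviving offspring: 2 Pp, 1 pp
silver: 1 out of 3 → fraction 1/3
Expected count = 1/3 × 384 = 128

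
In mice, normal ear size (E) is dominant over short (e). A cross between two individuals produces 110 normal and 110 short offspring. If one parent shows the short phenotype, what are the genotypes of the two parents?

Observed offspring: 110 normal, 110 short
The observed ratio simplifies to 1:1. One parent shows short, so its genotype must be ee. A 1:1 offspring split requires the other parent to be heterozygous (Ee).
Parent genotypes: ee × Ee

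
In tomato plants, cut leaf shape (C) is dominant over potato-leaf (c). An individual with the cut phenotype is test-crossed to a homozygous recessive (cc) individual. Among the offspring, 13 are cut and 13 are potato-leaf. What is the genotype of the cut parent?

Test cross: ? × cc
Offspring: 13 cut, 13 potato-leaf — approximately 1:1.
A 1:1 ratio in a test cross indicates the unknown parent is heterozygous (Cc).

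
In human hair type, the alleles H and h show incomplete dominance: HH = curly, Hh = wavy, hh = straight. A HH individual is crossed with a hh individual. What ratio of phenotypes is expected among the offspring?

Punnett square for HH × hh:
Offspring genotypes: 4 Hh
Phenotype counts: 4 wavy
Ratio: all wavy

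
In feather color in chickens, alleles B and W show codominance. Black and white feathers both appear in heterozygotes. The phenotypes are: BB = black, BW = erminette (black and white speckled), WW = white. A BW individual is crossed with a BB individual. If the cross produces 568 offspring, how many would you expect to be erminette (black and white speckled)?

Punnett square for BW × BB:
Offspring genotypes: 2 BB, 2 BW
Phenotype counts: 2 black, 2 erminette (black and white speckled)
erminette (black and white speckled): 2 out of 4 → fraction 1/2
Expected count = 1/2 × 568 = 284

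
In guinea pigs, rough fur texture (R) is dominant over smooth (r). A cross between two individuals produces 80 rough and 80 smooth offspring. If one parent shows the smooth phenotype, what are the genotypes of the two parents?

Observed offspring: 80 rough, 80 smooth
The observed ratio simplifies to 1:1. One parent shows smooth, so its genotype must be rr. A 1:1 offspring split requires the other parent to be heterozygous (Rr).
Parent genotypes: rr × Rr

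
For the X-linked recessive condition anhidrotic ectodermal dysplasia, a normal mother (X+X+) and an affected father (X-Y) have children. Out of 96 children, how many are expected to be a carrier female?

Cross: X+X+ × X-Y
Offspring: 2 X+X-, 2 X+Y
Probability of a carrier female: 2/4 = 1/2
Expected count = 1/2 × 96 = 48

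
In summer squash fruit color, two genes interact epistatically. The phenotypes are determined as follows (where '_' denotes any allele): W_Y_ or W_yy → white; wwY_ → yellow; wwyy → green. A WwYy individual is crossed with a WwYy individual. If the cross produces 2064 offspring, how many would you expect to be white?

Cross: WwYy × WwYy — consider each gene separately:
W gene: Ww × Ww → 1 WW, 2 Ww, 1 ww → 3 W_ : 1 ww (out of 4)
Y gene: Yy × Yy → 1 YY, 2 Yy, 1 yy → 3 Y_ : 1 yy (out of 4)
Genotype classes (out of 4 × 4 = 16): W_Y_ = 3×3 = 9; W_yy = 3×1 = 3; wwY_ = 1×3 = 3; wwyy = 1×1 = 1
Apply the phenotype rules: W_Y_ (9) + W_yy (3) → white; wwY_ (3) → yellow; wwyy (1) → green
Phenotype counts (out of 16): 12 white, 3 yellow, 1 green
white: 12 out of 16 → fraction 3/4
Expected count = 3/4 × 2064 = 1548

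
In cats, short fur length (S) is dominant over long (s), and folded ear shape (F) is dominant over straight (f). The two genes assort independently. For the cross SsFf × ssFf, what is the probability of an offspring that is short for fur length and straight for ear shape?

Dihybrid cross SsFf × ssFf — consider each gene separately:
fur length: Ss × ss → 2 Ss, 2 ss → 2 S_ : 2 ss (out of 4)
ear shape: Ff × Ff → 1 FF, 2 Ff, 1 ff → 3 F_ : 1 ff (out of 4)
Looking for: short (S_) and straight (ff)
P(short) = 2/4, P(straight) = 1/4
P(both) = 2/4 × 1/4 = 2/16 = 1/8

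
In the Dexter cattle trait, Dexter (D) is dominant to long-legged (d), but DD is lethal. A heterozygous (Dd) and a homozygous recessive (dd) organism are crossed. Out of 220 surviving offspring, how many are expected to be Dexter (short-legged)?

Cross: Dd × dd
Punnett square offspring (before lethality): 2 Dd, 2 dd
No DD offspring are produced in this cross.
Dexter (short-legged): 2 out of 4 → fraction 1/2
Expected count = 1/2 × 220 = 110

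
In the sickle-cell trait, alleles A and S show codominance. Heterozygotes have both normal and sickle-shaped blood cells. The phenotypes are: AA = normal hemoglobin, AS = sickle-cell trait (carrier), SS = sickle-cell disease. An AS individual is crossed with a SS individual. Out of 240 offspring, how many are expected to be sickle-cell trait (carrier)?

Punnett square for AS × SS:
Offspring genotypes: 2 AS, 2 SS
Phenotype counts: 2 sickle-cell trait (carrier), 2 sickle-cell disease
sickle-cell trait (carrier): 2 out of 4 → fraction 1/2
Expected count = 1/2 × 240 = 120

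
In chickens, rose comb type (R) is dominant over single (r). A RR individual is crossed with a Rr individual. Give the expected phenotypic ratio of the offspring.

Punnett square for RR × Rr:
Offspring genotypes: 2 RR, 2 Rr
rose: 4, single: 0
Ratio: all rose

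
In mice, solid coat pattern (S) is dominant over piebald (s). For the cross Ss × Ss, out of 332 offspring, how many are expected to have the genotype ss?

Punnett square for Ss × Ss:
Offspring genotypes: 1 SS, 2 Ss, 1 ss
Total offspring: 4
Count with target: 1
Probability: 1/4
Expected count = 1/4 × 332 = 83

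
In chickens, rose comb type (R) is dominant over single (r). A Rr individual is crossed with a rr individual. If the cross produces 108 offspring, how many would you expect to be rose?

Punnett square for Rr × rr:
Offspring genotypes: 2 Rr, 2 rr
rose: 2, single: 2
rose: 2 out of 4 → fraction 1/2
Expected count = 1/2 × 108 = 54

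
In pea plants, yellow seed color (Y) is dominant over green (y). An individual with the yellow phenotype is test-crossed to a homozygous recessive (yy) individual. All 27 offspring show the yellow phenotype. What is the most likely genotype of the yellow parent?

Test cross: ? × yy
All offspring are yellow.
If the unknown parent were heterozygous (Yy), about half of 27 offspring would be green; none are. The unknown parent is most likely homozygous dominant (YY).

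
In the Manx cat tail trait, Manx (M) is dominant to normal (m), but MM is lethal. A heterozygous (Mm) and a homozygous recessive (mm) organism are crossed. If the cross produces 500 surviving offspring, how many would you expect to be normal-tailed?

Cross: Mm × mm
Punnett square offspring (before lethality): 2 Mm, 2 mm
No MM offspring are produced in this cross.
normal-tailed: 2 out of 4 → fraction 1/2
Expected count = 1/2 × 500 = 250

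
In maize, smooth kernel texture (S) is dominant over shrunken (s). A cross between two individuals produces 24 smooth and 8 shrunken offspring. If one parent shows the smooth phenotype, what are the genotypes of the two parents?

Observed offspring: 24 smooth, 8 shrunken
The observed ratio simplifies to 3:1. Shrunken (ss) offspring appear, so each parent must contribute one s allele. The parent stated to show smooth carries S, so it is Ss. The other parent is then either Ss or ss: Ss × ss would give a 1:1 split, whereas Ss × Ss gives 3:1 — matching the data. So both parents are heterozygous (Ss × Ss).
Parent genotypes: Ss × Ss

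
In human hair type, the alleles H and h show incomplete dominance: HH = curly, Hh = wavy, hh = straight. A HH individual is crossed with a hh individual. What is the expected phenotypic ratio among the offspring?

Punnett square for HH × hh:
Offspring genotypes: 4 Hh
Phenotype counts: 4 wavy
Ratio: all wavy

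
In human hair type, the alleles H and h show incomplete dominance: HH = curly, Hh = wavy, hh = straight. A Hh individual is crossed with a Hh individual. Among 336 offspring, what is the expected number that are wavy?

Punnett square for Hh × Hh:
Offspring genotypes: 1 HH, 2 Hh, 1 hh
Phenotype counts: 1 curly, 2 wavy, 1 straight
wavy: 2 out of 4 → fraction 1/2
Expected count = 1/2 × 336 = 168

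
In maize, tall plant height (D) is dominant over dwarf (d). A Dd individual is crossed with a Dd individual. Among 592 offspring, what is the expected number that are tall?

Punnett square for Dd × Dd:
Offspring genotypes: 1 DD, 2 Dd, 1 dd
tall: 3, dwarf: 1
tall: 3 out of 4 → fraction 3/4
Expected count = 3/4 × 592 = 444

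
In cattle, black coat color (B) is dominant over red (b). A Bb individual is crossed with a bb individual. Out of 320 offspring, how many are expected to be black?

Punnett square for Bb × bb:
Offspring genotypes: 2 Bb, 2 bb
black: 2, red: 2
black: 2 out of 4 → fraction 1/2
Expected count = 1/2 × 320 = 160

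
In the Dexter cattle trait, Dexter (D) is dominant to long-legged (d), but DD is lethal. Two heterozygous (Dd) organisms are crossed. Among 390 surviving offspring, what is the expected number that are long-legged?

Cross: Dd × Dd
Punnett square offspring (before lethality): 1 DD, 2 Dd, 1 dd
The DD genotype is lethal (embryos die); surviving offspring: 2 Dd, 1 dd
long-legged: 1 out of 3 → fraction 1/3
Expected count = 1/3 × 390 = 130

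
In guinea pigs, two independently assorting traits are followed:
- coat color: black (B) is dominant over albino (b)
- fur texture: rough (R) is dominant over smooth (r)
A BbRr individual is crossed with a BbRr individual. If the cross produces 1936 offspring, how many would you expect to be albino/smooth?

Dihybrid cross BbRr × BbRr — consider each gene separately:
coat color: Bb × Bb → 1 BB, 2 Bb, 1 bb → 3 B_ : 1 bb (out of 4)
fur texture: Rr × Rr → 1 RR, 2 Rr, 1 rr → 3 R_ : 1 rr (out of 4)
Combine (counts out of 4 × 4 = 16): black/rough (B_R_) = 3×3 = 9; black/smooth (B_rr) = 3×1 = 3; albino/rough (bbR_) = 1×3 = 3; albino/smooth (bbrr) = 1×1 = 1
Phenotype counts (out of 16): 9 black/rough, 3 black/smooth, 3 albino/rough, 1 albino/smooth
albino/smooth: 1 out of 16 → fraction 1/16
Expected count = 1/16 × 1936 = 121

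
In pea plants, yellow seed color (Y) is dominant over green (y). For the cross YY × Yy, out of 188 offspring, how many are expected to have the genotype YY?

Punnett square for YY × Yy:
Offspring genotypes: 2 YY, 2 Yy
Total offspring: 4
Count with target: 2
Probability: 2/4 = 1/2
Expected count = 1/2 × 188 = 94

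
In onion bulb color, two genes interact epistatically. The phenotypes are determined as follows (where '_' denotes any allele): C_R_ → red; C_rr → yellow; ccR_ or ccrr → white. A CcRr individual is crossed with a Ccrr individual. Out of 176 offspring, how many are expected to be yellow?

Cross: CcRr × Ccrr — consider each gene separately:
C gene: Cc × Cc → 1 CC, 2 Cc, 1 cc → 3 C_ : 1 cc (out of 4)
R gene: Rr × rr → 2 Rr, 2 rr → 2 R_ : 2 rr (out of 4)
Genotype classes (out of 4 × 4 = 16): C_R_ = 3×2 = 6; C_rr = 3×2 = 6; ccR_ = 1×2 = 2; ccrr = 1×2 = 2
Apply the phenotype rules: C_R_ (6) → red; C_rr (6) → yellow; ccR_ (2) + ccrr (2) → white
Phenotype counts (out of 16): 6 red, 6 yellow, 4 white
yellow: 6 out of 16 → fraction 3/8
Expected count = 3/8 × 176 = 66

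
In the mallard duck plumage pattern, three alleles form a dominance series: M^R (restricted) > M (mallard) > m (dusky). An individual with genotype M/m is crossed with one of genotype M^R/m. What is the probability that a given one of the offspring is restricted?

Cross: M/m × M^R/m
Allele dominance: M^R > M > m
Offspring genotypes: 1 M^R/M, 1 M/m, 1 M^R/m, 1 m/m
Phenotype counts: 2 restricted, 1 mallard, 1 dusky
restricted: 2 out of 4
Probability: 2/4 = 1/2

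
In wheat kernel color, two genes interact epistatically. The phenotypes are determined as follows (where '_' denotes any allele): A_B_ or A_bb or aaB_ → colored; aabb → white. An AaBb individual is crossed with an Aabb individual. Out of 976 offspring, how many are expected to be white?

Cross: AaBb × Aabb — consider each gene separately:
A gene: Aa × Aa → 1 AA, 2 Aa, 1 aa → 3 A_ : 1 aa (out of 4)
B gene: Bb × bb → 2 Bb, 2 bb → 2 B_ : 2 bb (out of 4)
Genotype classes (out of 4 × 4 = 16): A_B_ = 3×2 = 6; A_bb = 3×2 = 6; aaB_ = 1×2 = 2; aabb = 1×2 = 2
Apply the phenotype rules: A_B_ (6) + A_bb (6) + aaB_ (2) → colored; aabb (2) → white
Phenotype counts (out of 16): 14 colored, 2 white
white: 2 out of 16 → fraction 1/8
Expected count = 1/8 × 976 = 122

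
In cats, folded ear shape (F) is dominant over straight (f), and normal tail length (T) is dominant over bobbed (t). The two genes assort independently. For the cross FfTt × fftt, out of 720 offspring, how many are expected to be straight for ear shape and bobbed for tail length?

Dihybrid cross FfTt × fftt — consider each gene separately:
ear shape: Ff × ff → 2 Ff, 2 ff → 2 F_ : 2 ff (out of 4)
tail length: Tt × tt → 2 Tt, 2 tt → 2 T_ : 2 tt (out of 4)
Looking for: straight (ff) and bobbed (tt)
P(straight) = 2/4, P(bobbed) = 2/4
P(both) = 2/4 × 2/4 = 4/16 = 1/4
Expected count = 1/4 × 720 = 180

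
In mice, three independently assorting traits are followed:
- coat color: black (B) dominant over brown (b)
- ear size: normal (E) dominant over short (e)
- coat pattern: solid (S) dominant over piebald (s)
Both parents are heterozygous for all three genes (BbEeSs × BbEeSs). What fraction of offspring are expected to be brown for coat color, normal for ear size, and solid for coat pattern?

Trihybrid cross: BbEeSs × BbEeSs
Each trait segregates independently with a 3:1 phenotypic ratio, so each gene contributes 3/4 (dominant) or 1/4 (recessive).
Target: brown (coat color), normal (ear size), solid (coat pattern)
Probability = product of independent per-trait probabilities
= 1/4 × 3/4 × 3/4 = 9/64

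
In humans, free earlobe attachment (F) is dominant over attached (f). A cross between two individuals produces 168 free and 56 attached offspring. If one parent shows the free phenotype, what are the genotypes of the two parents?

Observed offspring: 168 free, 56 attached
The observed ratio simplifies to 3:1. Attached (ff) offspring appear, so each parent must contribute one f allele. The parent stated to show free carries F, so it is Ff. The other parent is then either Ff or ff: Ff × ff would give a 1:1 split, whereas Ff × Ff gives 3:1 — matching the data. So both parents are heterozygous (Ff × Ff).
Parent genotypes: Ff × Ff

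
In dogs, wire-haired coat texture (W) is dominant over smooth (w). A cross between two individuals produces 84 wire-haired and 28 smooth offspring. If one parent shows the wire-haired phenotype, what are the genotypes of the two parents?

Observed offspring: 84 wire-haired, 28 smooth
The observed ratio simplifies to 3:1. Smooth (ww) offspring appear, so each parent must contribute one w allele. The parent stated to show wire-haired carries W, so it is Ww. The other parent is then either Ww or ww: Ww × ww would give a 1:1 split, whereas Ww × Ww gives 3:1 — matching the data. So both parents are heterozygous (Ww × Ww).
Parent genotypes: Ww × Ww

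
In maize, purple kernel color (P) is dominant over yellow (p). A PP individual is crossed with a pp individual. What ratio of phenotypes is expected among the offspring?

Punnett square for PP × pp:
Offspring genotypes: 4 Pp
purple: 4, yellow: 0
Ratio: all purple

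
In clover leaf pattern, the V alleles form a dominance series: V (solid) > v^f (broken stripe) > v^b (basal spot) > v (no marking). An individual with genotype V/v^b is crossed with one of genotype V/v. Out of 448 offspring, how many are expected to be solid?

Cross: V/v^b × V/v
Allele dominance: V > v^f > v^b > v
Offspring genotypes: 1 V/V, 1 V/v, 1 V/v^b, 1 v^b/v
Phenotype counts: 3 solid, 1 basal spot
solid: 3 out of 4 → fraction 3/4
Expected count = 3/4 × 448 = 336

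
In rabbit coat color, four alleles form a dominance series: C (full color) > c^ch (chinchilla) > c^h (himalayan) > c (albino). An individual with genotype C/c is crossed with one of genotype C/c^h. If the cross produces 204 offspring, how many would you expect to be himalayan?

Cross: C/c × C/c^h
Allele dominance: C > c^ch > c^h > c
Offspring genotypes: 1 C/C, 1 C/c^h, 1 C/c, 1 c^h/c
Phenotype counts: 3 full color, 1 himalayan
himalayan: 1 out of 4 → fraction 1/4
Expected count = 1/4 × 204 = 51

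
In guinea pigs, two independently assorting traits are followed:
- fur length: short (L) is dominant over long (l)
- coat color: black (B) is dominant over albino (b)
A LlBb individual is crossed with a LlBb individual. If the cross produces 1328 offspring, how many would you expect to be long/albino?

Dihybrid cross LlBb × LlBb — consider each gene separately:
fur length: Ll × Ll → 1 LL, 2 Ll, 1 ll → 3 L_ : 1 ll (out of 4)
coat color: Bb × Bb → 1 BB, 2 Bb, 1 bb → 3 B_ : 1 bb (out of 4)
Combine (counts out of 4 × 4 = 16): short/black (L_B_) = 3×3 = 9; short/albino (L_bb) = 3×1 = 3; long/black (llB_) = 1×3 = 3; long/albino (llbb) = 1×1 = 1
Phenotype counts (out of 16): 9 short/black, 3 short/albino, 3 long/black, 1 long/albino
long/albino: 1 out of 16 → fraction 1/16
Expected count = 1/16 × 1328 = 83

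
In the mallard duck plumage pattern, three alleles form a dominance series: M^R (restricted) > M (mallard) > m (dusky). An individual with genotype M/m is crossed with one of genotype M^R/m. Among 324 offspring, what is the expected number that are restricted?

Cross: M/m × M^R/m
Allele dominance: M^R > M > m
Offspring genotypes: 1 M^R/M, 1 M/m, 1 M^R/m, 1 m/m
Phenotype counts: 2 restricted, 1 mallard, 1 dusky
restricted: 2 out of 4 → fraction 1/2
Expected count = 1/2 × 324 = 162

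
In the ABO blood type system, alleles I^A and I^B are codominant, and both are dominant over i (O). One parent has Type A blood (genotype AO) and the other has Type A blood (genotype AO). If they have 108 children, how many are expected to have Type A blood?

Cross: AO × AO
Possible offspring genotypes: 1 AA, 2 AO, 1 OO
Blood type counts: 3 Type A, 1 Type O
Probability of Type A: 3/4
Expected count = 3/4 × 108 = 81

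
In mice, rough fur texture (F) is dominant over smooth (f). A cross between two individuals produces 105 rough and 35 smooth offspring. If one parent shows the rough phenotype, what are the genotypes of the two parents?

Observed offspring: 105 rough, 35 smooth
The observed ratio simplifies to 3:1. Smooth (ff) offspring appear, so each parent must contribute one f allele. The parent stated to show rough carries F, so it is Ff. The other parent is then either Ff or ff: Ff × ff would give a 1:1 split, whereas Ff × Ff gives 3:1 — matching the data. So both parents are heterozygous (Ff × Ff).
Parent genotypes: Ff × Ff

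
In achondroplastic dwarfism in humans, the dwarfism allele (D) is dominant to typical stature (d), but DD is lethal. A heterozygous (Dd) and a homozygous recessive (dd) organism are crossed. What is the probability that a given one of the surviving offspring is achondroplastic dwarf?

Cross: Dd × dd
Punnett square offspring (before lethality): 2 Dd, 2 dd
No DD offspring are produced in this cross.
achondroplastic dwarf: 2 out of 4
Probability: 2/4 = 1/2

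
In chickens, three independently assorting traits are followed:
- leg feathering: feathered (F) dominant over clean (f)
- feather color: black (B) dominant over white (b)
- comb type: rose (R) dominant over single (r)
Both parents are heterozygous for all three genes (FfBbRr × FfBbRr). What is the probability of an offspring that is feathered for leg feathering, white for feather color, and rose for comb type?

Trihybrid cross: FfBbRr × FfBbRr
Each trait segregates independently with a 3:1 phenotypic ratio, so each gene contributes 3/4 (dominant) or 1/4 (recessive).
Target: feathered (leg feathering), white (feather color), rose (comb type)
Probability = product of independent per-trait probabilities
= 3/4 × 1/4 × 3/4 = 9/64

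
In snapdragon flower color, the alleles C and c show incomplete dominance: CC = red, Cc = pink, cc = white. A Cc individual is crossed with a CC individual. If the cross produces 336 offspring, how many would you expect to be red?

Punnett square for Cc × CC:
Offspring genotypes: 2 CC, 2 Cc
Phenotype counts: 2 red, 2 pink
red: 2 out of 4 → fraction 1/2
Expected count = 1/2 × 336 = 168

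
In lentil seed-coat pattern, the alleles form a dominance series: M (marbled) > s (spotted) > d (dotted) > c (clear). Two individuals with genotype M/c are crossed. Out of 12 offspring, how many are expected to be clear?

Cross: M/c × M/c
Allele dominance: M > s > d > c
Offspring genotypes: 1 M/M, 2 M/c, 1 c/c
Phenotype counts: 3 marbled, 1 clear
clear: 1 out of 4 → fraction 1/4
Expected count = 1/4 × 12 = 3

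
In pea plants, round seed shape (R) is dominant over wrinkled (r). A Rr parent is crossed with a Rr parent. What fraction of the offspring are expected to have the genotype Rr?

Punnett square for Rr × Rr:
Offspring genotypes: 1 RR, 2 Rr, 1 rr
Total offspring: 4
Count with target: 2
Probability: 2/4 = 1/2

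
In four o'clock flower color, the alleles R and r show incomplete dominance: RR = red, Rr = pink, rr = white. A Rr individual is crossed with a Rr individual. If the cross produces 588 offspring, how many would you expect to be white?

Punnett square for Rr × Rr:
Offspring genotypes: 1 RR, 2 Rr, 1 rr
Phenotype counts: 1 red, 2 pink, 1 white
white: 1 out of 4 → fraction 1/4
Expected count = 1/4 × 588 = 147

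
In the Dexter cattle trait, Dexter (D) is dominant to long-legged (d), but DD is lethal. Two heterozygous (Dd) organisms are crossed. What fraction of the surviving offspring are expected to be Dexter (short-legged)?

Cross: Dd × Dd
Punnett square offspring (before lethality): 1 DD, 2 Dd, 1 dd
The DD genotype is lethal (embryos die); surviving offspring: 2 Dd, 1 dd
Dexter (short-legged): 2 out of 3
Probability: 2/3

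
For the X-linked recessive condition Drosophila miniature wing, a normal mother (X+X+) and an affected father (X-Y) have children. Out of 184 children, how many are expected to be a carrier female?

Cross: X+X+ × X-Y
Offspring: 2 X+X-, 2 X+Y
Probability of a carrier female: 2/4 = 1/2
Expected count = 1/2 × 184 = 92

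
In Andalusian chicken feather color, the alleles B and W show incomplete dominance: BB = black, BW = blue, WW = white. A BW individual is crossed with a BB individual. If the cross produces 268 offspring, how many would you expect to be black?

Punnett square for BW × BB:
Offspring genotypes: 2 BB, 2 BW
Phenotype counts: 2 black, 2 blue
black: 2 out of 4 → fraction 1/2
Expected count = 1/2 × 268 = 134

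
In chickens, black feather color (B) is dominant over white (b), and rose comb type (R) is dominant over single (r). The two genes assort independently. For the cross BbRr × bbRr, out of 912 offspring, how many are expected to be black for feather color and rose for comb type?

Dihybrid cross BbRr × bbRr — consider each gene separately:
feather color: Bb × bb → 2 Bb, 2 bb → 2 B_ : 2 bb (out of 4)
comb type: Rr × Rr → 1 RR, 2 Rr, 1 rr → 3 R_ : 1 rr (out of 4)
Looking for: black (B_) and rose (R_)
P(black) = 2/4, P(rose) = 3/4
P(both) = 2/4 × 3/4 = 6/16 = 3/8
Expected count = 3/8 × 912 = 342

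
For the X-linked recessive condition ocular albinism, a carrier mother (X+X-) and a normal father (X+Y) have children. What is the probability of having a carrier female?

Cross: X+X- × X+Y
Offspring: 1 X+X+, 1 X+Y, 1 X+X-, 1 X-Y
Probability of a carrier female: 1/4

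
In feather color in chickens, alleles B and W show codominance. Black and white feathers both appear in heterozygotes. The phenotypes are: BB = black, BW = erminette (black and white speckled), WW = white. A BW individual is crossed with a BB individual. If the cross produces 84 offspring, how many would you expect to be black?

Punnett square for BW × BB:
Offspring genotypes: 2 BB, 2 BW
Phenotype counts: 2 black, 2 erminette (black and white speckled)
black: 2 out of 4 → fraction 1/2
Expected count = 1/2 × 84 = 42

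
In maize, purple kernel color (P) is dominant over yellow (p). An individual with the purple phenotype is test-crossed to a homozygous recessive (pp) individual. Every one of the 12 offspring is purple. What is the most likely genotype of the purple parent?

Test cross: ? × pp
All offspring are purple.
If the unknown parent were heterozygous (Pp), about half of 12 offspring would be yellow; none are. The unknown parent is most likely homozygous dominant (PP).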